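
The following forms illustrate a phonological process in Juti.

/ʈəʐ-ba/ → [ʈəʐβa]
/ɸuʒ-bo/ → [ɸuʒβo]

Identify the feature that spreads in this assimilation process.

manner

Comparing underlying and surface forms, /b/ → [β] is the alternation; the neighbouring /ʐ/ is constant.
The change stop → fricative matches the manner of the preceding /ʐ/, identifying this as manner assimilation.
The same holds elsewhere in the data: /b/ → [β] after /ʒ/ (stop → fricative, matching a fricative) — only manner changes, and always toward the preceding segment.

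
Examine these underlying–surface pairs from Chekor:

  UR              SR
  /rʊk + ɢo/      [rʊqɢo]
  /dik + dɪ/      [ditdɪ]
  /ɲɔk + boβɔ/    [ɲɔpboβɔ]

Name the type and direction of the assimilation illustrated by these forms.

regressive place assimilation

Comparing underlying and surface forms, /k/ → [q] is the alternation; the neighbouring /ɢ/ is constant.
The change velar → uvular matches the place of the following /ɢ/, identifying this as place assimilation.
Manner and voice are unchanged, so the assimilation is partial, not total.
Checking the remaining alternations: /k/ → [t] before /d/ (velar → alveolar, matching alveolar); /k/ → [p] before /b/ (velar → bilabial, matching bilabial) — only place changes, and always toward the following segment.
The trigger is the following segment, so the direction is regressive (anticipatory).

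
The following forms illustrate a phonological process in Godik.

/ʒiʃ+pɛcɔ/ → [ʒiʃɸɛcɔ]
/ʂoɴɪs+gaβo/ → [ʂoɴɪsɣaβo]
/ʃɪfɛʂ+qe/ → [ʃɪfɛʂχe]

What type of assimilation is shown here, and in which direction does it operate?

progressive manner assimilation

The segment that alternates is /p/, which surfaces as [ɸ] when adjacent to /ʃ/.
/p/ is a stop while /ʃ/ is a fricative; the output [ɸ] is a fricative, matching the trigger — so the feature that spreads is manner.
Place and voice are unchanged, so the assimilation is partial, not total.
Checking the remaining alternations: /g/ → [ɣ] after /s/ (stop → fricative, matching a fricative); /q/ → [χ] after /ʂ/ (stop → fricative, matching a fricative) — only manner changes, and always toward the preceding segment.
The trigger is the preceding segment, so the direction is progressive (perseverative).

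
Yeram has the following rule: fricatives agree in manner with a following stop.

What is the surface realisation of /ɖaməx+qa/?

/x/ is a voiceless velar fricative. The following trigger /q/ is a stop, so /x/ must become a stop as well.
The voiceless velar stop is [k], so /x/ → [k].

[ɖaməkqa]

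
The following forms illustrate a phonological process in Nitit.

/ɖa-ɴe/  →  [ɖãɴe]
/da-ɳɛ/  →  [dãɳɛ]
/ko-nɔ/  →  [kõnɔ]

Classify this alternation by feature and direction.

The vowel /a/ surfaces as nasalised [ã] next to the following nasal /ɴ/ — it has acquired the [+nasal] feature of its neighbour.
Likewise in the remaining data: /a/ → [ã] before /ɳ/; /o/ → [õ] before /n/ — each time a vowel is nasalised next to a following nasal.
Because the conditioning nasal is to the right of the vowel that changes, the process is regressive (anticipatory).

regressive nasality assimilation (vowel nasalisation)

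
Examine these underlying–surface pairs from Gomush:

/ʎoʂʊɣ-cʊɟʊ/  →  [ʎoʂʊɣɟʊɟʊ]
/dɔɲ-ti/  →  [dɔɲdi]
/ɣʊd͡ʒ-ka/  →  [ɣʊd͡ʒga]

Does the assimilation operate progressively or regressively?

The segment that alternates is /c/, which surfaces as [ɟ] when adjacent to /ɣ/.
/c/ is voiceless while /ɣ/ is voiced; the output [ɟ] is voiced, matching the trigger — so the feature that spreads is voicing.
The same holds elsewhere in the data: /t/ → [d] after /ɲ/ (voiceless → voiced, matching voiced); /k/ → [g] after /d͡ʒ/ (voiceless → voiced, matching voiced) — only voicing changes, and always toward the preceding segment.
Since the segment that changes follows the conditioning segment, the assimilation is progressive.

progressive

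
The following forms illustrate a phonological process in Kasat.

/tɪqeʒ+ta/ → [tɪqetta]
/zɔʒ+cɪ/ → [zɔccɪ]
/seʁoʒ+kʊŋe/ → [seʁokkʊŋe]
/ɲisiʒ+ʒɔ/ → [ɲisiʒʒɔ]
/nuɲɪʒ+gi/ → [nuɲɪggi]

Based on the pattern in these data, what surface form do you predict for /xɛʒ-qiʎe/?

The data show regressive total assimilation (/ʒ/ → [t] before /t/; /ʒ/ → [c] before /c/; /ʒ/ → [k] before /k/; /ʒ/ → [g] before /g/): in every case the target segment becomes identical to its following neighbour, copying more than a single feature.
In [ɲisiʒʒɔ] the two consonants at the boundary are already identical (/ʒ/ + /ʒ/), so the rule applies vacuously and nothing changes.
/ʒ/ is the segment targeted by the rule; it sits immediately before /q/, so it assimilates completely and surfaces as [q].

[xɛqqiʎe]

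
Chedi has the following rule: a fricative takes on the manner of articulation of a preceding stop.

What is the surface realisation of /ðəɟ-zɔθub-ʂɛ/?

[ðəɟdɔθubʈɛ]

/z/ is a voiced alveolar fricative. The preceding trigger /ɟ/ is a stop, so /z/ must become a stop as well.
The voiced alveolar stop is [d], so /z/ → [d].
The same rule applies at the second boundary: /ʂ/ → [ʈ] next to /b/.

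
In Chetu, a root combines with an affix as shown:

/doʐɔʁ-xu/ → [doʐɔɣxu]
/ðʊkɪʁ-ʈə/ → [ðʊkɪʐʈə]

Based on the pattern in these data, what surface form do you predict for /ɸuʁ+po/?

[ɸuβpo]

The data show regressive place assimilation: /ʁ/ → [ɣ] before /x/; /ʁ/ → [ʐ] before /ʈ/. In each pair only place changes, matching the following consonant, while manner and voice stay constant.
The rule targets /ʁ/ (voiced uvular fricative), which sits before the trigger /p/ (bilabial).
The voiced bilabial fricative is [β], so /ʁ/ → [β].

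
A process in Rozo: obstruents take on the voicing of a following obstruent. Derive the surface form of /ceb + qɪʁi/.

[cepqɪʁi]

/b/ is a voiced bilabial stop. The following trigger /q/ is voiceless, so /b/ must become voiceless as well.
A voiceless bilabial stop is [p], so the surface segment is [p].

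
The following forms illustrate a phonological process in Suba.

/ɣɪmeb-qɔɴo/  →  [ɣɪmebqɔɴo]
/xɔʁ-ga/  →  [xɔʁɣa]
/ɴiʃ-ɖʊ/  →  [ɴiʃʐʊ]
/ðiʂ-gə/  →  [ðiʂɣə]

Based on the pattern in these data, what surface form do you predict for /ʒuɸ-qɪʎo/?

The data show progressive manner assimilation: /g/ → [ɣ] after /ʁ/; /ɖ/ → [ʐ] after /ʃ/; /g/ → [ɣ] after /ʂ/. In each pair only manner changes, matching the preceding consonant, while place and voice stay constant.
Nothing changes in [ɣɪmebqɔɴo]: there the adjacent consonants already agree in manner (/q/ and /b/ are both stops), so this form is consistent with the same rule.
The rule targets /q/ (voiceless uvular stop), which sits after the trigger /ɸ/ (fricative).
A voiceless uvular fricative is [χ], so the surface segment is [χ].

[ʒuɸχɪʎo]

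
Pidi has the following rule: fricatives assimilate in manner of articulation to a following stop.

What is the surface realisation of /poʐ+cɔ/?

/ʐ/ is a voiced retroflex fricative. The following trigger /c/ is a stop, so /ʐ/ must become a stop as well.
The voiced retroflex stop is [ɖ], so /ʐ/ → [ɖ].

[poɖcɔ]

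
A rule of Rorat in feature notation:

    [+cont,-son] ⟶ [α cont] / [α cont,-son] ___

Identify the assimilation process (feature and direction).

The rule copies [cont] (continuancy) from the environment onto the target fricatives; since [±cont] encodes the stop/fricative manner contrast, the assimilating dimension is manner.
Since the environment is written before the underscore, the trigger precedes the target; the direction is progressive.

progressive manner assimilation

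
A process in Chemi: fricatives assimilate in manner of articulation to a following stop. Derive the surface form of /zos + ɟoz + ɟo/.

The rule targets /s/ (voiceless alveolar fricative), which sits before the trigger /ɟ/ (stop).
Changing only its manner to stop gives [t] — the voiceless alveolar stop.
At the second juncture, /z/ likewise becomes [d] adjacent to /ɟ/.

[zotɟodɟo]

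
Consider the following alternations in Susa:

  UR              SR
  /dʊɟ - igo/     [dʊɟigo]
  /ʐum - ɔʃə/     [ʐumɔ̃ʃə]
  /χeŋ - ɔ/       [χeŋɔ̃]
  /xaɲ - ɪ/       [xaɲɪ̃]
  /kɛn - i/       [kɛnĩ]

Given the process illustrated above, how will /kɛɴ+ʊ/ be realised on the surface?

[kɛɴʊ̃]

The data show progressive nasality assimilation (vowel nasalisation): /ɔ/ → [ɔ̃] after /m/; /ɔ/ → [ɔ̃] after /ŋ/; /ɪ/ → [ɪ̃] after /ɲ/; /i/ → [ĩ] after /n/ — a vowel is nasalised by an immediately preceding nasal consonant.
No change occurs in [dʊɟigo] because the vowel at the boundary is adjacent to an oral consonant, not a nasal (/i/ next to /ɟ/).
The vowel /ʊ/ is adjacent to the preceding nasal /ɴ/, so it acquires [+nasal] and surfaces as [ʊ̃].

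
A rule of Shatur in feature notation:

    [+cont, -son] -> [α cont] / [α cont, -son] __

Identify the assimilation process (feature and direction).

The rule copies [cont] (continuancy) from the environment onto the target fricatives; since [±cont] encodes the stop/fricative manner contrast, the assimilating dimension is manner.
Since the environment is written before the underscore, the trigger precedes the target; the direction is progressive.

progressive manner assimilation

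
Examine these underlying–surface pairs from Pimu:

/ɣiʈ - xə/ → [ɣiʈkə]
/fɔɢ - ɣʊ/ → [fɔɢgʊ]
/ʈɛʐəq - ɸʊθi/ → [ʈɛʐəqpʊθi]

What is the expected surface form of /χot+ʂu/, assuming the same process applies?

The data show progressive manner assimilation: /x/ → [k] after /ʈ/; /ɣ/ → [g] after /ɢ/; /ɸ/ → [p] after /q/. In each pair only manner changes, matching the preceding consonant, while place and voice stay constant.
The rule targets /ʂ/ (voiceless retroflex fricative), which sits after the trigger /t/ (stop).
Changing only its manner to stop gives [ʈ] — the voiceless retroflex stop.

[χotʈu]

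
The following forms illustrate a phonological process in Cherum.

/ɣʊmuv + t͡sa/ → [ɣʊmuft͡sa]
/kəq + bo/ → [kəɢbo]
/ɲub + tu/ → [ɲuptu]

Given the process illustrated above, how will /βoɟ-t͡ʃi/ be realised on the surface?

[βoct͡ʃi]

The data show regressive voicing assimilation: /v/ → [f] before /t͡s/; /q/ → [ɢ] before /b/; /b/ → [p] before /t/. In each pair only voicing changes, matching the following consonant, while place and manner stay constant.
The rule targets /ɟ/ (voiced palatal stop), which sits before the trigger /t͡ʃ/ (voiceless).
Changing only its voicing to voiceless gives [c] — the voiceless palatal stop.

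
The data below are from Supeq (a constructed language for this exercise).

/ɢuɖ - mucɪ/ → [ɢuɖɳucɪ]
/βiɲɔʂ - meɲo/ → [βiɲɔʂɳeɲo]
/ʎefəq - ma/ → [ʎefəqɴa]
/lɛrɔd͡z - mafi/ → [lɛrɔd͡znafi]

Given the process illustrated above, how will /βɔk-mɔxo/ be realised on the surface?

The data show progressive place assimilation: /m/ → [ɳ] after /ɖ/; /m/ → [ɳ] after /ʂ/; /m/ → [ɴ] after /q/; /m/ → [n] after /d͡z/. In each pair only place changes, matching the preceding consonant, while manner and voice stay constant.
The rule targets /m/ (voiced bilabial nasal), which sits after the trigger /k/ (velar).
The voiced velar nasal is [ŋ], so /m/ → [ŋ].

[βɔkŋɔxo]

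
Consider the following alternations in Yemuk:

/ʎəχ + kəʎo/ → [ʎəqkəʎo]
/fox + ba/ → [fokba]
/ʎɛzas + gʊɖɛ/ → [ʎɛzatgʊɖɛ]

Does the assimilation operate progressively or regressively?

regressive

Comparing underlying and surface forms, /χ/ → [q] is the alternation; the neighbouring /k/ is constant.
/χ/ is a fricative while /k/ is a stop; the output [q] is a stop, matching the trigger — so the feature that spreads is manner.
The same holds elsewhere in the data: /x/ → [k] before /b/ (fricative → stop, matching a stop); /s/ → [t] before /g/ (fricative → stop, matching a stop) — only manner changes, and always toward the following segment.
Since the segment that changes precedes the conditioning segment, the assimilation is regressive.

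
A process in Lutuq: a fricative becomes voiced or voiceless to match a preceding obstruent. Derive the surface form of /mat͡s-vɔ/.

/v/ is a voiced labiodental fricative. The preceding trigger /t͡s/ is voiceless, so /v/ must become voiceless as well.
The voiceless labiodental fricative is [f], so /v/ → [f].

[mat͡sfɔ]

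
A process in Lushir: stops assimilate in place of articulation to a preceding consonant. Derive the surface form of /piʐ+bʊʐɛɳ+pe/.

[piʐɖʊʐɛɳʈe]

The rule targets /b/ (voiced bilabial stop), which sits after the trigger /ʐ/ (retroflex).
Changing only its place to retroflex gives [ɖ] — the voiced retroflex stop.
The same rule applies at the second boundary: /p/ → [ʈ] next to /ɳ/.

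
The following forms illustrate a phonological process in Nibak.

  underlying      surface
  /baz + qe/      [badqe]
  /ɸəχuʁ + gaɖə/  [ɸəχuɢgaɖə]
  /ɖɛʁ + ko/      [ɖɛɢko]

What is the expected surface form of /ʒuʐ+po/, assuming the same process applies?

The data show regressive manner assimilation: /z/ → [d] before /q/; /ʁ/ → [ɢ] before /g/; /ʁ/ → [ɢ] before /k/. In each pair only manner changes, matching the following consonant, while place and voice stay constant.
The rule targets /ʐ/ (voiced retroflex fricative), which sits before the trigger /p/ (stop).
Changing only its manner to stop gives [ɖ] — the voiced retroflex stop.

[ʒuɖpo]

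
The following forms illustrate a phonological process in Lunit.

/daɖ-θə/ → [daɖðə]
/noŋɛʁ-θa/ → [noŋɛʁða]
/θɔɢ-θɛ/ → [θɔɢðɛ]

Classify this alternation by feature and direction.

progressive voicing assimilation

Comparing underlying and surface forms, /θ/ → [ð] is the alternation; the neighbouring /ɖ/ is constant.
/θ/ is voiceless while /ɖ/ is voiced; the output [ð] is voiced, matching the trigger — so the feature that spreads is voicing.
Place and manner are unchanged, so the assimilation is partial, not total.
The other alternating forms pattern the same way: /θ/ → [ð] after /ʁ/ (voiceless → voiced, matching voiced); /θ/ → [ð] after /ɢ/ (voiceless → voiced, matching voiced) — only voicing changes, and always toward the preceding segment.
Since the segment that changes follows the conditioning segment, the assimilation is progressive.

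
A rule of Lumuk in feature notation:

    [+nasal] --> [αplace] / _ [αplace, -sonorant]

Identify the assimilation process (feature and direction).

The shared variable α links the value of the place features (abbreviated [place]) on the target to the same value on the neighbouring segment, so place is the feature that assimilates.
Since the environment is written after the underscore, the trigger follows the target; the direction is regressive.

regressive place assimilation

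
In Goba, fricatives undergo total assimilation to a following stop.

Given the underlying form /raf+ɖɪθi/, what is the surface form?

/f/ is the segment targeted by the rule; it sits immediately before /ɖ/, so it assimilates completely and surfaces as [ɖ].

[raɖɖɪθi]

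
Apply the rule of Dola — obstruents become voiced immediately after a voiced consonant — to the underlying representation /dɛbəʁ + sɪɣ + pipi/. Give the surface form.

[dɛbəʁzɪɣbipi]

The rule targets /s/ (voiceless alveolar fricative), which sits after the trigger /ʁ/ (voiced).
The voiced alveolar fricative is [z], so /s/ → [z].
At the second juncture, /p/ likewise becomes [b] adjacent to /ɣ/.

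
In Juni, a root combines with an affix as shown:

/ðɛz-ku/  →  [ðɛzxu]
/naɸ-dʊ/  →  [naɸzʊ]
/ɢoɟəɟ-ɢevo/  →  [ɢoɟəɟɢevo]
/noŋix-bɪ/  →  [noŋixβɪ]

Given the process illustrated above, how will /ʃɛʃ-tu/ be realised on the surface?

[ʃɛʃsu]

The data show progressive manner assimilation: /k/ → [x] after /z/; /d/ → [z] after /ɸ/; /b/ → [β] after /x/. In each pair only manner changes, matching the preceding consonant, while place and voice stay constant.
No alternation appears in [ɢoɟəɟɢevo]: there the adjacent consonants already agree in manner (/ɢ/ and /ɟ/ are both stops), so this form is consistent with the same rule.
The rule targets /t/ (voiceless alveolar stop), which sits after the trigger /ʃ/ (fricative).
The voiceless alveolar fricative is [s], so /t/ → [s].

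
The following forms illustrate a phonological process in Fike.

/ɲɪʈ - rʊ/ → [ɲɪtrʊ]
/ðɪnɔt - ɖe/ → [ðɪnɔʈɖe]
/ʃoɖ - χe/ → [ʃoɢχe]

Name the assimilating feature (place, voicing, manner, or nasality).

place

Comparing underlying and surface forms, /ʈ/ → [t] is the alternation; the neighbouring /r/ is constant.
/ʈ/ is retroflex while /r/ is alveolar; the output [t] is alveolar, matching the trigger — so the feature that spreads is place.
The other alternating forms pattern the same way: /t/ → [ʈ] before /ɖ/ (alveolar → retroflex, matching retroflex); /ɖ/ → [ɢ] before /χ/ (retroflex → uvular, matching uvular) — only place changes, and always toward the following segment.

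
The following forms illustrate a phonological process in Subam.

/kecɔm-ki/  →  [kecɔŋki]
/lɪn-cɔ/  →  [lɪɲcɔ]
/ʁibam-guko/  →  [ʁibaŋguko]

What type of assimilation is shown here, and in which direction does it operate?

regressive place assimilation

The segment that alternates is /m/, which surfaces as [ŋ] when adjacent to /k/.
The change bilabial → velar matches the place of the following /k/, identifying this as place assimilation.
Manner and voice are unchanged, so the assimilation is partial, not total.
The other alternating forms pattern the same way: /n/ → [ɲ] before /c/ (alveolar → palatal, matching palatal); /m/ → [ŋ] before /g/ (bilabial → velar, matching velar) — only place changes, and always toward the following segment.
Since the segment that changes precedes the conditioning segment, the assimilation is regressive.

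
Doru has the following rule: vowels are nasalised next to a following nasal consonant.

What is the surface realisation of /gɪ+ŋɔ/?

[gɪ̃ŋɔ]

/ɪ/ sits next to the nasal /ŋ/ and is therefore nasalised to [ɪ̃].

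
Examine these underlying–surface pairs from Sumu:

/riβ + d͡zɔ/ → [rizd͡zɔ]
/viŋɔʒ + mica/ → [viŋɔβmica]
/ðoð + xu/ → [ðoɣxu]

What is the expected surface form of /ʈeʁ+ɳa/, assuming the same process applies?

[ʈeʐɳa]

The data show regressive place assimilation: /β/ → [z] before /d͡z/; /ʒ/ → [β] before /m/; /ð/ → [ɣ] before /x/. In each pair only place changes, matching the following consonant, while manner and voice stay constant.
The rule targets /ʁ/ (voiced uvular fricative), which sits before the trigger /ɳ/ (retroflex).
A voiced retroflex fricative is [ʐ], so the surface segment is [ʐ].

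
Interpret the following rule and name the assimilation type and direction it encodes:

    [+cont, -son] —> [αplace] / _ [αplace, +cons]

The shared variable α links the value of the place features (abbreviated [place]) on the target to the same value on the neighbouring segment, so place is the feature that assimilates.
Since the environment is written after the underscore, the trigger follows the target; the direction is regressive.

regressive place assimilation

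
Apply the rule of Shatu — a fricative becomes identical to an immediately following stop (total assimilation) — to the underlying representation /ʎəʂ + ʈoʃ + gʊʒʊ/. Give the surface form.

/ʂ/ is the segment targeted by the rule; it sits immediately before /ʈ/, so it assimilates completely and surfaces as [ʈ].
At the second juncture, /ʃ/ likewise becomes [g] adjacent to /g/.

[ʎəʈʈoggʊʒʊ]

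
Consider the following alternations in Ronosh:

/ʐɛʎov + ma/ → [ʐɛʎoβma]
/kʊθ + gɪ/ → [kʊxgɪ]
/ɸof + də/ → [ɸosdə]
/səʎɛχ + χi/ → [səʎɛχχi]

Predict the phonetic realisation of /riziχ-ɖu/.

[riziʂɖu]

The data show regressive place assimilation: /v/ → [β] before /m/; /θ/ → [x] before /g/; /f/ → [s] before /d/. In each pair only place changes, matching the following consonant, while manner and voice stay constant.
Nothing changes in [səʎɛχχi]: there the adjacent consonants already agree in place (/χ/ and /χ/ are both uvular), so this form is consistent with the same rule.
The rule targets /χ/ (voiceless uvular fricative), which sits before the trigger /ɖ/ (retroflex).
The voiceless retroflex fricative is [ʂ], so /χ/ → [ʂ].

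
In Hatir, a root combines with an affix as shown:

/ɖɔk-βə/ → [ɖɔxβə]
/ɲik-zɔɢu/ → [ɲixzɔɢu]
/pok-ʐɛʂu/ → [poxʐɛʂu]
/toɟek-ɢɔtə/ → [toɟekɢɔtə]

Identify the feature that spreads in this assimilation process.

Underlying /k/ is realised as [x] next to /β/; /β/ itself does not change.
The change stop → fricative matches the manner of the following /β/, identifying this as manner assimilation.
Checking the remaining alternations: /k/ → [x] before /z/ (stop → fricative, matching a fricative); /k/ → [x] before /ʐ/ (stop → fricative, matching a fricative) — only manner changes, and always toward the following segment.
Nothing changes in [toɟekɢɔtə]: there the adjacent consonants already agree in manner (/k/ and /ɢ/ are both stops), so this form is consistent with the same rule.

manner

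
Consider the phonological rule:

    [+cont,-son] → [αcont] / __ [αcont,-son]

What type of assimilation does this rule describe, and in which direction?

The shared variable α links the value of [cont] on the target to that of the neighbouring obstruent. [cont] distinguishes stops from fricatives — a manner-of-articulation feature — so this is manner assimilation.
Since the environment is written after the underscore, the trigger follows the target; the direction is regressive.

regressive manner assimilation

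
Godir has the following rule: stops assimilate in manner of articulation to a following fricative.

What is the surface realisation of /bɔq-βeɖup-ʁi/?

[bɔχβeɖuɸʁi]

The rule targets /q/ (voiceless uvular stop), which sits before the trigger /β/ (fricative).
Changing only its manner to fricative gives [χ] — the voiceless uvular fricative.
At the second juncture, /p/ likewise becomes [ɸ] adjacent to /ʁ/.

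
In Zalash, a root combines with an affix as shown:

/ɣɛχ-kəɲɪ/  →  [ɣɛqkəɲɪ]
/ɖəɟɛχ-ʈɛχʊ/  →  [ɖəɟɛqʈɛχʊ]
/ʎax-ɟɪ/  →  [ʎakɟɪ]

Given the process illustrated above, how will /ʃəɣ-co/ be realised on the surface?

The data show regressive manner assimilation: /χ/ → [q] before /k/; /χ/ → [q] before /ʈ/; /x/ → [k] before /ɟ/. In each pair only manner changes, matching the following consonant, while place and voice stay constant.
The rule targets /ɣ/ (voiced velar fricative), which sits before the trigger /c/ (stop).
The voiced velar stop is [g], so /ɣ/ → [g].

[ʃəgco]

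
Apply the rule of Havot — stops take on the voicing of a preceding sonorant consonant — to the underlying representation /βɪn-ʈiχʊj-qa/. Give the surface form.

The rule targets /ʈ/ (voiceless retroflex stop), which sits after the trigger /n/ (voiced).
The voiced retroflex stop is [ɖ], so /ʈ/ → [ɖ].
At the second juncture, /q/ likewise becomes [ɢ] adjacent to /j/.

[βɪnɖiχʊjɢa]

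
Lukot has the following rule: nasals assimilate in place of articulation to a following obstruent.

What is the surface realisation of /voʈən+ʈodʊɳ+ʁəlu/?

[voʈəɳʈodʊɴʁəlu]

The rule targets /n/ (voiced alveolar nasal), which sits before the trigger /ʈ/ (retroflex).
A voiced retroflex nasal is [ɳ], so the surface segment is [ɳ].
The same rule applies at the second boundary: /ɳ/ → [ɴ] next to /ʁ/.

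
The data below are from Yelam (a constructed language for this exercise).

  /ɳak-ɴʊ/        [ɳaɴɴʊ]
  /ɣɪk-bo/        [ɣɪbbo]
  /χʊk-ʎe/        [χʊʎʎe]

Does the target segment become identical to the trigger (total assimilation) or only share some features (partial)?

Comparing underlying and surface forms, /k/ → [ɴ] is the alternation; the neighbouring /ɴ/ is constant.
The output [ɴ] is identical to the trigger /ɴ/ — every feature (place, manner, voicing) has been copied — so this is total assimilation.
The other forms behave the same way: /k/ → [b] before /b/; /k/ → [ʎ] before /ʎ/ — in each case the output is a copy of the following consonant.

total assimilation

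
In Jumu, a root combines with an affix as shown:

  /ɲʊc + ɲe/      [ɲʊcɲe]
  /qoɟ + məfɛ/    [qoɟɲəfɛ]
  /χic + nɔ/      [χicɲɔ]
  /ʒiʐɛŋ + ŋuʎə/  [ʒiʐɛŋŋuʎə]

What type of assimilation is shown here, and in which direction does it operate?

Underlying /m/ is realised as [ɲ] next to /ɟ/; /ɟ/ itself does not change.
The change bilabial → palatal matches the place of the preceding /ɟ/, identifying this as place assimilation.
Manner and voice are unchanged, so the assimilation is partial, not total.
The other alternating form patterns the same way: /n/ → [ɲ] after /c/ (alveolar → palatal, matching palatal) — only place changes, and always toward the preceding segment.
Nothing changes in [ɲʊcɲe], [ʒiʐɛŋŋuʎə]: there the adjacent consonants already agree in place (/ɲ/ and /c/ are both palatal; /ŋ/ and /ŋ/ are both velar), so these forms are consistent with the same rule.
Since the segment that changes follows the conditioning segment, the assimilation is progressive.

progressive place assimilation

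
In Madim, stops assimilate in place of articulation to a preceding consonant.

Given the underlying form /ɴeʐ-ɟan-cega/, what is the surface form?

/ɟ/ is a voiced palatal stop. The preceding trigger /ʐ/ is retroflex, so /ɟ/ must become retroflex as well.
Changing only its place to retroflex gives [ɖ] — the voiced retroflex stop.
At the second juncture, /c/ likewise becomes [t] adjacent to /n/.

[ɴeʐɖantega]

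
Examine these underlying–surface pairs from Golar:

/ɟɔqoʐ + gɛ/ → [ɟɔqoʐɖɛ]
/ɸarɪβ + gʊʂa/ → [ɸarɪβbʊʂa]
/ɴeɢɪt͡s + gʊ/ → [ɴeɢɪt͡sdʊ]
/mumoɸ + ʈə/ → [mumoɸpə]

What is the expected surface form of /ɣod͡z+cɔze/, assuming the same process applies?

[ɣod͡ztɔze]

The data show progressive place assimilation: /g/ → [ɖ] after /ʐ/; /g/ → [b] after /β/; /g/ → [d] after /t͡s/; /ʈ/ → [p] after /ɸ/. In each pair only place changes, matching the preceding consonant, while manner and voice stay constant.
/c/ is a voiceless palatal stop. The preceding trigger /d͡z/ is alveolar, so /c/ must become alveolar as well.
The voiceless alveolar stop is [t], so /c/ → [t].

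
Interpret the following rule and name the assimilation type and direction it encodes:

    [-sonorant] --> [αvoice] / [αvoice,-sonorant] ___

The shared variable α links the value of [voice] on the target to the same value on the neighbouring segment, so voicing is the feature that assimilates.
The conditioning segment sits to the left of the focus bar, meaning the trigger precedes the segment that changes — progressive assimilation.

progressive voicing assimilation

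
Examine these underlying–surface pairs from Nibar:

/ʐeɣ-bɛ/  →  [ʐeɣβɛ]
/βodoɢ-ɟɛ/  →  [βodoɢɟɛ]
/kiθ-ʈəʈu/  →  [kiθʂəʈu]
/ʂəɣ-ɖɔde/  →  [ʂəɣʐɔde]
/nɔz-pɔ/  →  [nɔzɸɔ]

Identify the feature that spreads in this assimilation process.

manner

Comparing underlying and surface forms, /b/ → [β] is the alternation; the neighbouring /ɣ/ is constant.
/b/ is a stop while /ɣ/ is a fricative; the output [β] is a fricative, matching the trigger — so the feature that spreads is manner.
The same holds elsewhere in the data: /ʈ/ → [ʂ] after /θ/ (stop → fricative, matching a fricative); /ɖ/ → [ʐ] after /ɣ/ (stop → fricative, matching a fricative); /p/ → [ɸ] after /z/ (stop → fricative, matching a fricative) — only manner changes, and always toward the preceding segment.
No alternation appears in [βodoɢɟɛ]: there the adjacent consonants already agree in manner (/ɟ/ and /ɢ/ are both stops), so this form is consistent with the same rule.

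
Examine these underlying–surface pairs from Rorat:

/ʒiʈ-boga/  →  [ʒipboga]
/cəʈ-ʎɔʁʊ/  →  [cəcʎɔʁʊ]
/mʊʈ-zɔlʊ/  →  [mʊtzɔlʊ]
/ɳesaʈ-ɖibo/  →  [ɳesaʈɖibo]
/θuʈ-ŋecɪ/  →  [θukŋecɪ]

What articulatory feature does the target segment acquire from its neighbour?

place

The segment that alternates is /ʈ/, which surfaces as [p] when adjacent to /b/.
/ʈ/ is retroflex while /b/ is bilabial; the output [p] is bilabial, matching the trigger — so the feature that spreads is place.
Checking the remaining alternations: /ʈ/ → [c] before /ʎ/ (retroflex → palatal, matching palatal); /ʈ/ → [t] before /z/ (retroflex → alveolar, matching alveolar); /ʈ/ → [k] before /ŋ/ (retroflex → velar, matching velar) — only place changes, and always toward the following segment.
Nothing changes in [ɳesaʈɖibo]: there the adjacent consonants already agree in place (/ʈ/ and /ɖ/ are both retroflex), so this form is consistent with the same rule.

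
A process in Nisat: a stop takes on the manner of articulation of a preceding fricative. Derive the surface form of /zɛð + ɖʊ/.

/ɖ/ is a voiced retroflex stop. The preceding trigger /ð/ is a fricative, so /ɖ/ must become a fricative as well.
The voiced retroflex fricative is [ʐ], so /ɖ/ → [ʐ].

[zɛðʐʊ]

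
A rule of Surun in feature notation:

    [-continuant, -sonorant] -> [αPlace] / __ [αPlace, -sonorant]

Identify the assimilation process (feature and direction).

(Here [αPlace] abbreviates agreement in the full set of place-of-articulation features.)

The shared variable α links the value of the place features (abbreviated [Place]) on the target to the same value on the neighbouring segment, so place is the feature that assimilates.
Since the environment is written after the underscore, the trigger follows the target; the direction is regressive.

regressive place assimilation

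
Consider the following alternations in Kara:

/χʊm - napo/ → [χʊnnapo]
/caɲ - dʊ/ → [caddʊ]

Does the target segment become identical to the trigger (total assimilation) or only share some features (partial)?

Comparing underlying and surface forms, /ɲ/ → [d] is the alternation; the neighbouring /d/ is constant.
The output [d] is identical to the trigger /d/ — every feature (place, manner, voicing) has been copied — so this is total assimilation.
The other form behaves the same way: /m/ → [n] before /n/ — in each case the output is a copy of the following consonant.

total assimilation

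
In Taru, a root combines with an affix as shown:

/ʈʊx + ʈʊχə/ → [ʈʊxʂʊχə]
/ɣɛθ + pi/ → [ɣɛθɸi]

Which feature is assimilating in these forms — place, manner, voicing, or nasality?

Comparing underlying and surface forms, /ʈ/ → [ʂ] is the alternation; the neighbouring /x/ is constant.
The change stop → fricative matches the manner of the preceding /x/, identifying this as manner assimilation.
Checking the remaining alternation: /p/ → [ɸ] after /θ/ (stop → fricative, matching a fricative) — only manner changes, and always toward the preceding segment.

manner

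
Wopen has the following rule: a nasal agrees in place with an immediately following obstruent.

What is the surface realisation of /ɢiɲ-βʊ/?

The rule targets /ɲ/ (voiced palatal nasal), which sits before the trigger /β/ (bilabial).
The voiced bilabial nasal is [m], so /ɲ/ → [m].

[ɢimβʊ]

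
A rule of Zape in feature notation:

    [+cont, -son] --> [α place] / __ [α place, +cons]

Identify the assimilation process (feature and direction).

regressive place assimilation

The shared variable α links the value of the place features (abbreviated [place]) on the target to the same value on the neighbouring segment, so place is the feature that assimilates.
Since the environment is written after the underscore, the trigger follows the target; the direction is regressive.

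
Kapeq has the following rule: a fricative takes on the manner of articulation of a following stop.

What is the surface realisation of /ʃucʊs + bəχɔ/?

/s/ is a voiceless alveolar fricative. The following trigger /b/ is a stop, so /s/ must become a stop as well.
The voiceless alveolar stop is [t], so /s/ → [t].

[ʃucʊtbəχɔ]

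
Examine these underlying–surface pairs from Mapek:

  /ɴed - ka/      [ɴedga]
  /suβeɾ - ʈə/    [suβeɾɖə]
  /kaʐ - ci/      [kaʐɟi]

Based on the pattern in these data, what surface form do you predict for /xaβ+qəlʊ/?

The data show progressive voicing assimilation: /k/ → [g] after /d/; /ʈ/ → [ɖ] after /ɾ/; /c/ → [ɟ] after /ʐ/. In each pair only voicing changes, matching the preceding consonant, while place and manner stay constant.
/q/ is a voiceless uvular stop. The preceding trigger /β/ is voiced, so /q/ must become voiced as well.
Changing only its voicing to voiced gives [ɢ] — the voiced uvular stop.

[xaβɢəlʊ]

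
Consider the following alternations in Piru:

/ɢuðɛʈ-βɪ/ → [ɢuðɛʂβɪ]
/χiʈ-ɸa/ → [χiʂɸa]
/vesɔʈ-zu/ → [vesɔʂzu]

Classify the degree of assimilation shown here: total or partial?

The segment that alternates is /ʈ/, which surfaces as [ʂ] when adjacent to /β/.
The change stop → fricative matches the manner of the following /β/, identifying this as manner assimilation.
Place and voice are unchanged, so the assimilation is partial, not total.
The same holds elsewhere in the data: /ʈ/ → [ʂ] before /ɸ/ (stop → fricative, matching a fricative); /ʈ/ → [ʂ] before /z/ (stop → fricative, matching a fricative) — only manner changes, and always toward the following segment.

partial assimilation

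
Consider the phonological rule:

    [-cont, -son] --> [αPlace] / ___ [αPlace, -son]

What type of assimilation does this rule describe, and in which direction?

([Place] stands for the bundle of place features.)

regressive place assimilation

The shared variable α links the value of the place features (abbreviated [Place]) on the target to the same value on the neighbouring segment, so place is the feature that assimilates.
Since the environment is written after the underscore, the trigger follows the target; the direction is regressive.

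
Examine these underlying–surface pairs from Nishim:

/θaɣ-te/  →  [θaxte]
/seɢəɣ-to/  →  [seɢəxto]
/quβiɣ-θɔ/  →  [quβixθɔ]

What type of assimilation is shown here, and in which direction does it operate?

Comparing underlying and surface forms, /ɣ/ → [x] is the alternation; the neighbouring /t/ is constant.
The change voiced → voiceless matches the voicing of the following /t/, identifying this as voicing assimilation.
Place and manner are unchanged, so the assimilation is partial, not total.
The same holds elsewhere in the data: /ɣ/ → [x] before /θ/ (voiced → voiceless, matching voiceless) — only voicing changes, and always toward the following segment.
Since the segment that changes precedes the conditioning segment, the assimilation is regressive.

regressive voicing assimilation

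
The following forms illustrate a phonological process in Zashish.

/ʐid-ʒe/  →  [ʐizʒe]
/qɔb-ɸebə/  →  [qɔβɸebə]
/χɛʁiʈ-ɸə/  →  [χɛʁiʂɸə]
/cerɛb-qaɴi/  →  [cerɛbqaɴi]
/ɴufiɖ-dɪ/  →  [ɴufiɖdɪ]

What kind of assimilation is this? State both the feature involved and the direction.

regressive manner assimilation

The segment that alternates is /d/, which surfaces as [z] when adjacent to /ʒ/.
The change stop → fricative matches the manner of the following /ʒ/, identifying this as manner assimilation.
Place and voice are unchanged, so the assimilation is partial, not total.
The other alternating forms pattern the same way: /b/ → [β] before /ɸ/ (stop → fricative, matching a fricative); /ʈ/ → [ʂ] before /ɸ/ (stop → fricative, matching a fricative) — only manner changes, and always toward the following segment.
Nothing changes in [cerɛbqaɴi], [ɴufiɖdɪ]: there the adjacent consonants already agree in manner (/b/ and /q/ are both stops; /ɖ/ and /d/ are both stops), so these forms are consistent with the same rule.
The trigger is the following segment, so the direction is regressive (anticipatory).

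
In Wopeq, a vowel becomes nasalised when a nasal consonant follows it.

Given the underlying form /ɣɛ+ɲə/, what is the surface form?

[ɣɛ̃ɲə]

The vowel /ɛ/ is adjacent to the following nasal /ɲ/, so it acquires [+nasal] and surfaces as [ɛ̃].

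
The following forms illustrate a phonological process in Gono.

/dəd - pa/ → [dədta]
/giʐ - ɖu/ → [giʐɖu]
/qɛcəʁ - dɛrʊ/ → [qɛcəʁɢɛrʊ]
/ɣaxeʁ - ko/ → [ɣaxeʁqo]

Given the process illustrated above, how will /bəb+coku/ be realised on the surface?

[bəbpoku]

The data show progressive place assimilation: /p/ → [t] after /d/; /d/ → [ɢ] after /ʁ/; /k/ → [q] after /ʁ/. In each pair only place changes, matching the preceding consonant, while manner and voice stay constant.
No alternation appears in [giʐɖu]: there the adjacent consonants already agree in place (/ɖ/ and /ʐ/ are both retroflex), so this form is consistent with the same rule.
/c/ is a voiceless palatal stop. The preceding trigger /b/ is bilabial, so /c/ must become bilabial as well.
The voiceless bilabial stop is [p], so /c/ → [p].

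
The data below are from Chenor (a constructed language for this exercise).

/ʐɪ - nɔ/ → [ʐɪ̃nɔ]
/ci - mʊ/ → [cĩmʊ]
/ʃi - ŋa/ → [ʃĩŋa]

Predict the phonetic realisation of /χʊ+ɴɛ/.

The data show regressive nasality assimilation (vowel nasalisation): /ɪ/ → [ɪ̃] before /n/; /i/ → [ĩ] before /m/; /i/ → [ĩ] before /ŋ/ — a vowel is nasalised by an immediately following nasal consonant.
/ʊ/ sits next to the nasal /ɴ/ and is therefore nasalised to [ʊ̃].

[χʊ̃ɴɛ]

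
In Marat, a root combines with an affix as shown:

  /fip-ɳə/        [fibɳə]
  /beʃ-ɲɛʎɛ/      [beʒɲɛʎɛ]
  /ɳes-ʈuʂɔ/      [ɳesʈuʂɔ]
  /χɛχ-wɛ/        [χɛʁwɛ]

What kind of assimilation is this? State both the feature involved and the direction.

regressive voicing assimilation

Underlying /p/ is realised as [b] next to /ɳ/; /ɳ/ itself does not change.
The change voiceless → voiced matches the voicing of the following /ɳ/, identifying this as voicing assimilation.
Place and manner are unchanged, so the assimilation is partial, not total.
The other alternating forms pattern the same way: /ʃ/ → [ʒ] before /ɲ/ (voiceless → voiced, matching voiced); /χ/ → [ʁ] before /w/ (voiceless → voiced, matching voiced) — only voicing changes, and always toward the following segment.
Nothing changes in [ɳesʈuʂɔ]: there the adjacent consonants already agree in voicing (/s/ and /ʈ/ are both voiceless), so this form is consistent with the same rule.
Since the segment that changes precedes the conditioning segment, the assimilation is regressive.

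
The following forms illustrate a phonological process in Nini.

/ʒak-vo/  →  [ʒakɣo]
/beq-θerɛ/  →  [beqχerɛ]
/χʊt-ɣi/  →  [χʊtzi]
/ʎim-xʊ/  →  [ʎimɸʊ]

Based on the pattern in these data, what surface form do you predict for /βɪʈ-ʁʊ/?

[βɪʈʐʊ]

The data show progressive place assimilation: /v/ → [ɣ] after /k/; /θ/ → [χ] after /q/; /ɣ/ → [z] after /t/; /x/ → [ɸ] after /m/. In each pair only place changes, matching the preceding consonant, while manner and voice stay constant.
/ʁ/ is a voiced uvular fricative. The preceding trigger /ʈ/ is retroflex, so /ʁ/ must become retroflex as well.
A voiced retroflex fricative is [ʐ], so the surface segment is [ʐ].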